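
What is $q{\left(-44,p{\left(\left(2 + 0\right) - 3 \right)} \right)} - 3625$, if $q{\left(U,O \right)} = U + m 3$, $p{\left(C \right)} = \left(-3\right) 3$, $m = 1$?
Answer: $-3666$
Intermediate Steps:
$p{\left(C \right)} = -9$
$q{\left(U,O \right)} = 3 + U$ ($q{\left(U,O \right)} = U + 1 \cdot 3 = U + 3 = 3 + U$)
$q{\left(-44,p{\left(\left(2 + 0\right) - 3 \right)} \right)} - 3625 = \left(3 - 44\right) - 3625 = -41 - 3625 = -3666$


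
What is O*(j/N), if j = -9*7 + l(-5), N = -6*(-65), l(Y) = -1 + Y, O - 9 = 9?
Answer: -207/65 ≈ -3.1846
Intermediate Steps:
O = 18 (O = 9 + 9 = 18)
N = 390
j = -69 (j = -9*7 + (-1 - 5) = -63 - 6 = -69)
O*(j/N) = 18*(-69/390) = 18*(-69*1/390) = 18*(-23/130) = -207/65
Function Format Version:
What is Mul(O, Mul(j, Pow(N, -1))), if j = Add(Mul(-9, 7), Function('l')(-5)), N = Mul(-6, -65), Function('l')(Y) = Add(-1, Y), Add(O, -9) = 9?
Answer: Rational(-207, 65) ≈ -3.1846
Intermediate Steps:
O = 18 (O = Add(9, 9) = 18)
N = 390
j = -69 (j = Add(Mul(-9, 7), Add(-1, -5)) = Add(-63, -6) = -69)
Mul(O, Mul(j, Pow(N, -1))) = Mul(18, Mul(-69, Pow(390, -1))) = Mul(18, Mul(-69, Rational(1, 390))) = Mul(18, Rational(-23, 130)) = Rational(-207, 65)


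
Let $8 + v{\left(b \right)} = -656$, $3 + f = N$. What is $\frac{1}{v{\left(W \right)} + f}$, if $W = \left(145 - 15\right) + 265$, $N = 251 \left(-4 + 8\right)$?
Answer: $\frac{1}{337} \approx 0.0029674$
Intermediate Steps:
$N = 1004$ ($N = 251 \cdot 4 = 1004$)
$f = 1001$ ($f = -3 + 1004 = 1001$)
$W = 395$ ($W = 130 + 265 = 395$)
$v{\left(b \right)} = -664$ ($v{\left(b \right)} = -8 - 656 = -664$)
$\frac{1}{v{\left(W \right)} + f} = \frac{1}{-664 + 1001} = \frac{1}{337}$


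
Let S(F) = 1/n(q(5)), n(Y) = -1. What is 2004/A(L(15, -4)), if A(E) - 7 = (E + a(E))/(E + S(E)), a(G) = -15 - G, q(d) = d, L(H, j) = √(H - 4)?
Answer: 2004 + 6012*√11/11 ≈ 3816.7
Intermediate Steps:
L(H, j) = √(-4 + H)
S(F) = -1 (S(F) = 1/(-1) = -1)
A(E) = 7 - 15/(-1 + E) (A(E) = 7 + (E + (-15 - E))/(E - 1) = 7 - 15/(-1 + E))
2004/A(L(15, -4)) = 2004/(((-22 + 7*√(-4 + 15))/(-1 + √(-4 + 15)))) = 2004/(((-22 + 7*√11)/(-1 + √11))) = 2004*((-1 + √11)/(-22 + 7*√11)) = 2004*(-1 + √11)/(-22 + 7*√11)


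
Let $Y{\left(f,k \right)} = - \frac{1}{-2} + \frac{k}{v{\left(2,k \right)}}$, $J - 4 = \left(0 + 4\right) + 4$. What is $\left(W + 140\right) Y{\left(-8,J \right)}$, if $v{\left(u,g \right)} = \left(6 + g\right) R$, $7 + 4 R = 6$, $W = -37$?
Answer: $- \frac{1339}{6} \approx -223.17$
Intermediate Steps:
$R = - \frac{1}{4}$ ($R = - \frac{7}{4} + \frac{1}{4} \cdot 6 = - \frac{7}{4} + \frac{3}{2} = - \frac{1}{4} \approx -0.25$)
$J = 12$ ($J = 4 + \left(\left(0 + 4\right) + 4\right) = 4 + \left(4 + 4\right) = 4 + 8 = 12$)
$v{\left(u,g \right)} = - \frac{3}{2} - \frac{g}{4}$ ($v{\left(u,g \right)} = \left(6 + g\right) \left(- \frac{1}{4}\right) = - \frac{3}{2} - \frac{g}{4}$)
$Y{\left(f,k \right)} = \frac{1}{2} + \frac{k}{- \frac{3}{2} - \frac{k}{4}}$ ($Y{\left(f,k \right)} = - \frac{1}{-2} + \frac{k}{- \frac{3}{2} - \frac{k}{4}} = \left(-1\right) \left(- \frac{1}{2}\right) + \frac{k}{- \frac{3}{2} - \frac{k}{4}} = \frac{1}{2} + \frac{k}{- \frac{3}{2} - \frac{k}{4}}$)
$\left(W + 140\right) Y{\left(-8,J \right)} = \left(-37 + 140\right) \frac{6 - 84}{2 \left(6 + 12\right)} = 103 \frac{6 - 84}{2 \cdot 18} = 103 \cdot \frac{1}{2} \cdot \frac{1}{18} \left(-78\right) = 103 \left(- \frac{13}{6}\right) = - \frac{1339}{6}$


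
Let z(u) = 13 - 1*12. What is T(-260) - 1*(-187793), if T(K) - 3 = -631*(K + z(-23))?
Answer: 351225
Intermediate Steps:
z(u) = 1 (z(u) = 13 - 12 = 1)
T(K) = -628 - 631*K (T(K) = 3 - 631*(K + 1) = 3 - 631*(1 + K) = 3 + (-631 - 631*K) = -628 - 631*K)
T(-260) - 1*(-187793) = (-628 - 631*(-260)) - 1*(-187793) = (-628 + 164060) + 187793 = 163432 + 187793 = 351225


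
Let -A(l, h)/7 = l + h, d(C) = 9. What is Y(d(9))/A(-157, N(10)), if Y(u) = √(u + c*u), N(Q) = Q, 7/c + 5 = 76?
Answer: √5538/24353 ≈ 0.0030558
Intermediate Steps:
c = 7/71 (c = 7/(-5 + 76) = 7/71 ≈ 0.098592)
A(l, h) = -7*h - 7*l (A(l, h) = -7*(l + h) = -7*(h + l) = -7*h - 7*l)
Y(u) = √5538*√u/71 (Y(u) = √(u + 7*u/71) = √(78*u/71) = √5538*√u/71)
Y(d(9))/A(-157, N(10)) = (√5538*√9/71)/(-7*10 - 7*(-157)) = ((1/71)*√5538*3)/(-70 + 1099) = (3*√5538/71)/1029 = (3*√5538/71)*(1/1029) = √5538/24353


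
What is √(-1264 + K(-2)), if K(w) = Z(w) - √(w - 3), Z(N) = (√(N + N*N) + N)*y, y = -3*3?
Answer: √(-1246 - 9*√2 - I*√5) ≈ 0.0315 - 35.479*I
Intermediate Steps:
y = -9
Z(N) = -9*N - 9*√(N + N²) (Z(N) = (√(N + N*N) + N)*(-9) = (√(N + N²) + N)*(-9) = (N + √(N + N²))*(-9) = -9*N - 9*√(N + N²))
K(w) = -√(-3 + w) - 9*w - 9*√(w*(1 + w)) (K(w) = (-9*w - 9*√(w*(1 + w))) - √(w - 3) = (-9*w - 9*√(w*(1 + w))) - √(-3 + w) = -√(-3 + w) - 9*w - 9*√(w*(1 + w)))
√(-1264 + K(-2)) = √(-1264 + (-√(-3 - 2) - 9*(-2) - 9*√2)) = √(-1264 + (-√(-5) + 18 - 9*√2)) = √(-1264 + (-I*√5 + 18 - 9*√2)) = √(-1264 + (18 - 9*√2 - I*√5)) = √(-1246 - 9*√2 - I*√5)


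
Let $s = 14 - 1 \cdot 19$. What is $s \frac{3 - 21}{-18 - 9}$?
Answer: $- \frac{10}{3} \approx -3.3333$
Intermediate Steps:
$s = -5$ ($s = 14 - 19 = -5$)
$s \frac{3 - 21}{-18 - 9} = - 5 \frac{3 - 21}{-18 - 9} = - 5 \left(- \frac{18}{-27}\right) = - 5 \left(\left(-18\right) \left(- \frac{1}{27}\right)\right) = \left(-5\right) \frac{2}{3} = - \frac{10}{3}$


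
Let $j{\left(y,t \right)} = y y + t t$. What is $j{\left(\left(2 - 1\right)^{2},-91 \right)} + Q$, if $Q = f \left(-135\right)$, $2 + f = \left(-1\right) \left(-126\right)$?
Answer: $-8458$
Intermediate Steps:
$f = 124$ ($f = -2 - -126 = -2 + 126 = 124$)
$j{\left(y,t \right)} = t^{2} + y^{2}$ ($j{\left(y,t \right)} = y^{2} + t^{2} = t^{2} + y^{2}$)
$Q = -16740$ ($Q = 124 \left(-135\right) = -16740$)
$j{\left(\left(2 - 1\right)^{2},-91 \right)} + Q = \left(\left(-91\right)^{2} + \left(\left(2 - 1\right)^{2}\right)^{2}\right) - 16740 = \left(8281 + \left(1^{2}\right)^{2}\right) - 16740 = \left(8281 + 1^{2}\right) - 16740 = \left(8281 + 1\right) - 16740 = 8282 - 16740 = -8458$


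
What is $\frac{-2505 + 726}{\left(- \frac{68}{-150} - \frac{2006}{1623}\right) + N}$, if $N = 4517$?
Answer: $- \frac{72182925}{183245519} \approx -0.39391$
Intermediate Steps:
$\frac{-2505 + 726}{\left(- \frac{68}{-150} - \frac{2006}{1623}\right) + N} = \frac{-2505 + 726}{\left(- \frac{68}{-150} - \frac{2006}{1623}\right) + 4517} = - \frac{1779}{\left(\left(-68\right) \left(- \frac{1}{150}\right) - \frac{2006}{1623}\right) + 4517} = - \frac{1779}{\left(\frac{34}{75} - \frac{2006}{1623}\right) + 4517} = - \frac{1779}{- \frac{31756}{40575} + 4517} = - \frac{1779}{\frac{183245519}{40575}} = \left(-1779\right) \frac{40575}{183245519} = - \frac{72182925}{183245519}$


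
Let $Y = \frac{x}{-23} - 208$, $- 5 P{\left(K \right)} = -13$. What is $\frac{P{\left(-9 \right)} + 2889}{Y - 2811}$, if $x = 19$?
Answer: $- \frac{166267}{173640} \approx -0.95754$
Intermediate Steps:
$P{\left(K \right)} = \frac{13}{5}$ ($P{\left(K \right)} = \left(- \frac{1}{5}\right) \left(-13\right) = \frac{13}{5}$)
$Y = - \frac{4803}{23}$ ($Y = \frac{19}{-23} - 208 = 19 \left(- \frac{1}{23}\right) - 208 = - \frac{19}{23} - 208 = - \frac{4803}{23} \approx -208.83$)
$\frac{P{\left(-9 \right)} + 2889}{Y - 2811} = \frac{\frac{13}{5} + 2889}{- \frac{4803}{23} - 2811} = \frac{14458}{5 \left(- \frac{4803}{23} - 2811\right)} = \frac{14458}{5 \left(- \frac{69456}{23}\right)} = \frac{14458}{5} \left(- \frac{23}{69456}\right) = - \frac{166267}{173640}$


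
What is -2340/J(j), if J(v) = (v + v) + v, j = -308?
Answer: 195/77 ≈ 2.5325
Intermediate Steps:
J(v) = 3*v (J(v) = 2*v + v = 3*v)
-2340/J(j) = -2340/(3*(-308)) = -2340/(-924) = -2340*(-1/924) = 195/77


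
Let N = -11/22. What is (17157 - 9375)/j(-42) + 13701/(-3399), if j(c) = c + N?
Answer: -18022207/96305 ≈ -187.14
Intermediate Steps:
N = -½ (N = -11*1/22 = -½ ≈ -0.50000)
j(c) = -½ + c (j(c) = c - ½ = -½ + c)
(17157 - 9375)/j(-42) + 13701/(-3399) = (17157 - 9375)/(-½ - 42) + 13701/(-3399) = 7782/(-85/2) + 13701*(-1/3399) = 7782*(-2/85) - 4567/1133 = -15564/85 - 4567/1133 = -18022207/96305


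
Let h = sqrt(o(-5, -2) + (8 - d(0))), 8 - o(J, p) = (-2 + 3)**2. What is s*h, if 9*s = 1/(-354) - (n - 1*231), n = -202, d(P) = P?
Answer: 153281*sqrt(15)/3186 ≈ 186.33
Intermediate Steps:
o(J, p) = 7 (o(J, p) = 8 - (-2 + 3)**2 = 8 - 1*1**2 = 8 - 1*1 = 8 - 1 = 7)
s = 153281/3186 (s = (1/(-354) - (-202 - 1*231))/9 = (-1/354 - (-202 - 231))/9 = (-1/354 - 1*(-433))/9 = (-1/354 + 433)/9 = (1/9)*(153281/354) = 153281/3186 ≈ 48.111)
h = sqrt(15) (h = sqrt(7 + (8 - 1*0)) = sqrt(7 + (8 + 0)) = sqrt(7 + 8) = sqrt(15) ≈ 3.8730)
s*h = 153281*sqrt(15)/3186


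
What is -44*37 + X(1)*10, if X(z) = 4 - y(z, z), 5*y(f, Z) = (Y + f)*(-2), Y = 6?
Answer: -1560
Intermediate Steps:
y(f, Z) = -12/5 - 2*f/5 (y(f, Z) = ((6 + f)*(-2))/5 = (-12 - 2*f)/5 = -12/5 - 2*f/5)
X(z) = 32/5 + 2*z/5 (X(z) = 4 - (-12/5 - 2*z/5) = 4 + (12/5 + 2*z/5) = 32/5 + 2*z/5)
-44*37 + X(1)*10 = -44*37 + (32/5 + (⅖)*1)*10 = -1628 + (32/5 + ⅖)*10 = -1628 + (34/5)*10 = -1628 + 68 = -1560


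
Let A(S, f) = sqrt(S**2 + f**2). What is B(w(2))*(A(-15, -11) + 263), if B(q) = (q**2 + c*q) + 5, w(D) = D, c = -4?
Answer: 263 + sqrt(346) ≈ 281.60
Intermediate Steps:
B(q) = 5 + q**2 - 4*q (B(q) = (q**2 - 4*q) + 5 = 5 + q**2 - 4*q)
B(w(2))*(A(-15, -11) + 263) = (5 + 2**2 - 4*2)*(sqrt((-15)**2 + (-11)**2) + 263) = (5 + 4 - 8)*(sqrt(225 + 121) + 263) = 1*(sqrt(346) + 263) = 1*(263 + sqrt(346)) = 263 + sqrt(346)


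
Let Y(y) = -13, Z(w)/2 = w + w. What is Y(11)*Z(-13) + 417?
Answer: 1093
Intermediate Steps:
Z(w) = 4*w (Z(w) = 2*(w + w) = 2*(2*w) = 4*w)
Y(11)*Z(-13) + 417 = -52*(-13) + 417 = -13*(-52) + 417 = 676 + 417 = 1093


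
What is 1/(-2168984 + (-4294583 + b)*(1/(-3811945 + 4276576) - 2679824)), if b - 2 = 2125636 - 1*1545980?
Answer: 464631/4625560975388169371 ≈ 1.0045e-13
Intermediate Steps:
b = 579658 (b = 2 + (2125636 - 1*1545980) = 2 + (2125636 - 1545980) = 2 + 579656 = 579658)
1/(-2168984 + (-4294583 + b)*(1/(-3811945 + 4276576) - 2679824)) = 1/(-2168984 + (-4294583 + 579658)*(1/(-3811945 + 4276576) - 2679824)) = 1/(-2168984 - 3714925*(1/464631 - 2679824)) = 1/(-2168984 - 3714925*(-1245129304943/464631)) = 1/(-2168984 + 4625561983165374275/464631) = 1/(4625560975388169371/464631) = 464631/4625560975388169371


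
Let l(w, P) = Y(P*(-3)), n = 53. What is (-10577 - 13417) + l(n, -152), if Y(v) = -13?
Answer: -24007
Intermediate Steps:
l(w, P) = -13
(-10577 - 13417) + l(n, -152) = (-10577 - 13417) - 13 = -23994 - 13 = -24007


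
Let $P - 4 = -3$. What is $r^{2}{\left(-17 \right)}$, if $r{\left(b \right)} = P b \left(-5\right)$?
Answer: $7225$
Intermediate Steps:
$P = 1$ ($P = 4 - 3 = 1$)
$r{\left(b \right)} = - 5 b$ ($r{\left(b \right)} = 1 b \left(-5\right) = b \left(-5\right) = - 5 b$)
$r^{2}{\left(-17 \right)} = \left(\left(-5\right) \left(-17\right)\right)^{2} = 85^{2} = 7225$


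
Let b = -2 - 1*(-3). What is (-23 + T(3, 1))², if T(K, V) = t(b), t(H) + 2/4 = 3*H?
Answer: 1681/4 ≈ 420.25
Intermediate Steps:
b = 1 (b = -2 + 3 = 1)
t(H) = -½ + 3*H
T(K, V) = 5/2 (T(K, V) = -½ + 3*1 = -½ + 3 = 5/2)
(-23 + T(3, 1))² = (-23 + 5/2)² = (-41/2)² = 1681/4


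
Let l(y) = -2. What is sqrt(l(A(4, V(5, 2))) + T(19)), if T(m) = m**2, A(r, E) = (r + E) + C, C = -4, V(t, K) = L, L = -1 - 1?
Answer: sqrt(359) ≈ 18.947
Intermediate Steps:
L = -2
V(t, K) = -2
A(r, E) = -4 + E + r (A(r, E) = (r + E) - 4 = (E + r) - 4 = -4 + E + r)
sqrt(l(A(4, V(5, 2))) + T(19)) = sqrt(-2 + 19**2) = sqrt(-2 + 361) = sqrt(359)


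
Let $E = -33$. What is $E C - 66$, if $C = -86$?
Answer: $2772$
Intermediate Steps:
$E C - 66 = \left(-33\right) \left(-86\right) - 66 = 2838 - 66 = 2772$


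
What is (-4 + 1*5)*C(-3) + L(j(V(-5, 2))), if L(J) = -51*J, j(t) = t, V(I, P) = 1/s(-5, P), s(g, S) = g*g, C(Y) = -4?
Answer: -151/25 ≈ -6.0400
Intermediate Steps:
s(g, S) = g²
V(I, P) = 1/25 (V(I, P) = 1/((-5)²) = 1/25)
(-4 + 1*5)*C(-3) + L(j(V(-5, 2))) = (-4 + 1*5)*(-4) - 51*1/25 = (-4 + 5)*(-4) - 51/25 = 1*(-4) - 51/25 = -4 - 51/25 = -151/25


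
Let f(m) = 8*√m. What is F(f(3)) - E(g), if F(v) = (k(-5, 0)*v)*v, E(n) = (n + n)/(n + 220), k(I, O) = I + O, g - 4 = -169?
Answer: -954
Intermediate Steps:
g = -165 (g = 4 - 169 = -165)
E(n) = 2*n/(220 + n) (E(n) = (2*n)/(220 + n) = 2*n/(220 + n))
F(v) = -5*v² (F(v) = ((-5 + 0)*v)*v = (-5*v)*v = -5*v²)
F(f(3)) - E(g) = -5*(8*√3)² - 2*(-165)/(220 - 165) = -5*192 - 2*(-165)/55 = -960 - 2*(-165)/55 = -960 - 1*(-6) = -960 + 6 = -954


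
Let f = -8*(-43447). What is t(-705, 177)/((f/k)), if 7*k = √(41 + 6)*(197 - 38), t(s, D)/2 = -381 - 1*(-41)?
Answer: -13515*√47/304129 ≈ -0.30465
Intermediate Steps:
t(s, D) = -680 (t(s, D) = 2*(-381 - 1*(-41)) = 2*(-381 + 41) = 2*(-340) = -680)
k = 159*√47/7 (k = (√(41 + 6)*(197 - 38))/7 = (√47*159)/7 = (159*√47)/7 = 159*√47/7 ≈ 155.72)
f = 347576
t(-705, 177)/((f/k)) = -680*159*√47/2433032 = -13515*√47/304129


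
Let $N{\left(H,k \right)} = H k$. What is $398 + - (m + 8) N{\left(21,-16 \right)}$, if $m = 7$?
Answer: $5438$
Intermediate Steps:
$398 + - (m + 8) N{\left(21,-16 \right)} = 398 + - (7 + 8) 21 \left(-16\right) = 398 + \left(-1\right) 15 \left(-336\right) = 398 - -5040 = 398 + 5040 = 5438$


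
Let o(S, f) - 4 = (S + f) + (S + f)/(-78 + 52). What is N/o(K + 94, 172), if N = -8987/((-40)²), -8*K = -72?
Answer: -116831/5583200 ≈ -0.020925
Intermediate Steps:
K = 9 (K = -⅛*(-72) = 9)
N = -8987/1600 ≈ -5.6169
o(S, f) = 4 + 25*S/26 + 25*f/26 (o(S, f) = 4 + ((S + f) + (S + f)/(-78 + 52)) = 4 + ((S + f) + (S + f)/(-26)) = 4 + ((S + f) + (S + f)*(-1/26)) = 4 + ((S + f) + (-S/26 - f/26)) = 4 + (25*S/26 + 25*f/26) = 4 + 25*S/26 + 25*f/26)
N/o(K + 94, 172) = -8987/(1600*(4 + 25*(9 + 94)/26 + (25/26)*172)) = -8987/(1600*(4 + (25/26)*103 + 2150/13)) = -8987/(1600*(4 + 2575/26 + 2150/13)) = -8987/(1600*6979/26) = -8987/1600*26/6979 = -116831/5583200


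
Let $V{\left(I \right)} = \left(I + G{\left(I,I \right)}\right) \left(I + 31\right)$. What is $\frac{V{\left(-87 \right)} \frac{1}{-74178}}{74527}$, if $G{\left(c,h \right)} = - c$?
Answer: $0$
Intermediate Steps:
$V{\left(I \right)} = 0$ ($V{\left(I \right)} = \left(I - I\right) \left(I + 31\right) = 0 \left(31 + I\right) = 0$)
$\frac{V{\left(-87 \right)} \frac{1}{-74178}}{74527} = \frac{0 \frac{1}{-74178}}{74527} = 0 \left(- \frac{1}{74178}\right) \frac{1}{74527} = 0 \cdot \frac{1}{74527} = 0$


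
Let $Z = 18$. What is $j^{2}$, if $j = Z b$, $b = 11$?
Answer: $39204$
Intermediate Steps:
$j = 198$ ($j = 18 \cdot 11 = 198$)
$j^{2} = 198^{2} = 39204$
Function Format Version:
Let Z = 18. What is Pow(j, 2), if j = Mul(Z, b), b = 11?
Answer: 39204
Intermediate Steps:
j = 198 (j = Mul(18, 11) = 198)
Pow(j, 2) = Pow(198, 2) = 39204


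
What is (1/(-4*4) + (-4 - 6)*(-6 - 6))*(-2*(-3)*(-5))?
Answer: -28785/8 ≈ -3598.1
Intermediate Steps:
(1/(-4*4) + (-4 - 6)*(-6 - 6))*(-2*(-3)*(-5)) = (1/(-16) - 10*(-12))*(6*(-5)) = (-1/16 + 120)*(-30) = (1919/16)*(-30) = -28785/8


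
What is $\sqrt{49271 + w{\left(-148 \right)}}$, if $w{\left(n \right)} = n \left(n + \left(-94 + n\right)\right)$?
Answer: $\sqrt{106991} \approx 327.09$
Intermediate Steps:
$w{\left(n \right)} = n \left(-94 + 2 n\right)$
$\sqrt{49271 + w{\left(-148 \right)}} = \sqrt{49271 + 2 \left(-148\right) \left(-47 - 148\right)} = \sqrt{49271 + 2 \left(-148\right) \left(-195\right)} = \sqrt{49271 + 57720} = \sqrt{106991}$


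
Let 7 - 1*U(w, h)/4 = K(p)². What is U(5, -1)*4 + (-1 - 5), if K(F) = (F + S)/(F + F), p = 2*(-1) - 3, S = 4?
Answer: 2646/25 ≈ 105.84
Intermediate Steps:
p = -5 (p = -2 - 3 = -5)
K(F) = (4 + F)/(2*F) (K(F) = (F + 4)/(F + F) = (4 + F)/((2*F)) = (4 + F)*(1/(2*F)) = (4 + F)/(2*F))
U(w, h) = 699/25 (U(w, h) = 28 - 4*(4 - 5)²/100 = 28 - 4*((½)*(-⅕)*(-1))² = 28 - 4*(⅒)² = 28 - 4*1/100 = 28 - 1/25 = 699/25)
U(5, -1)*4 + (-1 - 5) = (699/25)*4 + (-1 - 5) = 2796/25 - 6 = 2646/25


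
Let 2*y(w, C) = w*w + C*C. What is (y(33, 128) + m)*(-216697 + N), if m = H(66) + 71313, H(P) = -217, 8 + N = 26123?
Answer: -15214637515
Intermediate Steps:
N = 26115 (N = -8 + 26123 = 26115)
y(w, C) = C**2/2 + w**2/2 (y(w, C) = (w*w + C*C)/2 = (w**2 + C**2)/2 = (C**2 + w**2)/2 = C**2/2 + w**2/2)
m = 71096 (m = -217 + 71313 = 71096)
(y(33, 128) + m)*(-216697 + N) = (((1/2)*128**2 + (1/2)*33**2) + 71096)*(-216697 + 26115) = (((1/2)*16384 + (1/2)*1089) + 71096)*(-190582) = ((8192 + 1089/2) + 71096)*(-190582) = (17473/2 + 71096)*(-190582) = (159665/2)*(-190582) = -15214637515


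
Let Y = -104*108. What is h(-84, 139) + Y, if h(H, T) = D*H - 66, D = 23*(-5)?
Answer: -1638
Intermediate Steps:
D = -115
h(H, T) = -66 - 115*H (h(H, T) = -115*H - 66 = -66 - 115*H)
Y = -11232
h(-84, 139) + Y = (-66 - 115*(-84)) - 11232 = (-66 + 9660) - 11232 = 9594 - 11232 = -1638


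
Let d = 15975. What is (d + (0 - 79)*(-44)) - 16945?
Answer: 2506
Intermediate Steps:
(d + (0 - 79)*(-44)) - 16945 = (15975 + (0 - 79)*(-44)) - 16945 = (15975 - 79*(-44)) - 16945 = (15975 + 3476) - 16945 = 19451 - 16945 = 2506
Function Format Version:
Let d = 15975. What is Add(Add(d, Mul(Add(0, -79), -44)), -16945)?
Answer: 2506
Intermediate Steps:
Add(Add(d, Mul(Add(0, -79), -44)), -16945) = Add(Add(15975, Mul(Add(0, -79), -44)), -16945) = Add(Add(15975, Mul(-79, -44)), -16945) = Add(Add(15975, 3476), -16945) = Add(19451, -16945) = 2506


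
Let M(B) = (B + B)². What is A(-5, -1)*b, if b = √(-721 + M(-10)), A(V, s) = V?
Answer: -5*I*√321 ≈ -89.582*I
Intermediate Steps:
M(B) = 4*B² (M(B) = (2*B)² = 4*B²)
b = I*√321 (b = √(-721 + 4*(-10)²) = √(-721 + 4*100) = √(-721 + 400) = √(-321) = I*√321 ≈ 17.916*I)
A(-5, -1)*b = -5*I*√321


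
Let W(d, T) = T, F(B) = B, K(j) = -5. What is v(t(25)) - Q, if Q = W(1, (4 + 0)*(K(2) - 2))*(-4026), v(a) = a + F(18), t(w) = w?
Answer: -112685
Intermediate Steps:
v(a) = 18 + a (v(a) = a + 18 = 18 + a)
Q = 112728 (Q = ((4 + 0)*(-5 - 2))*(-4026) = (4*(-7))*(-4026) = -28*(-4026) = 112728)
v(t(25)) - Q = (18 + 25) - 1*112728 = 43 - 112728 = -112685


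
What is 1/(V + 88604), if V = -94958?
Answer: -1/6354 ≈ -0.00015738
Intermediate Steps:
1/(V + 88604) = 1/(-94958 + 88604) = 1/(-6354) = -1/6354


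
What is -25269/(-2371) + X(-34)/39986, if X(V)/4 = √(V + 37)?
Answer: 25269/2371 + 2*√3/19993 ≈ 10.658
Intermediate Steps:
X(V) = 4*√(37 + V) (X(V) = 4*√(V + 37) = 4*√(37 + V))
-25269/(-2371) + X(-34)/39986 = -25269/(-2371) + (4*√(37 - 34))/39986 = -25269*(-1/2371) + (4*√3)*(1/39986) = 25269/2371 + 2*√3/19993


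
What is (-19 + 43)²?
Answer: 576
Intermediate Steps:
(-19 + 43)² = 24² = 576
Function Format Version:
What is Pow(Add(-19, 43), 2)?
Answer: 576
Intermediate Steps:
Pow(Add(-19, 43), 2) = Pow(24, 2) = 576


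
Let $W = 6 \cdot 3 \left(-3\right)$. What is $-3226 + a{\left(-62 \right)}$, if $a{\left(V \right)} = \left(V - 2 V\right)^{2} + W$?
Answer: $564$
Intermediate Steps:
$W = -54$ ($W = 18 \left(-3\right) = -54$)
$a{\left(V \right)} = -54 + V^{2}$ ($a{\left(V \right)} = \left(V - 2 V\right)^{2} - 54 = \left(- V\right)^{2} - 54 = V^{2} - 54 = -54 + V^{2}$)
$-3226 + a{\left(-62 \right)} = -3226 - \left(54 - \left(-62\right)^{2}\right) = -3226 + \left(-54 + 3844\right) = -3226 + 3790 = 564$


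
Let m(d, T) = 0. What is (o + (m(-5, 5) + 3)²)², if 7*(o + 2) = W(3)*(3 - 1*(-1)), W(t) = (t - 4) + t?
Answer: 3249/49 ≈ 66.306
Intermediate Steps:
W(t) = -4 + 2*t (W(t) = (-4 + t) + t = -4 + 2*t)
o = -6/7 (o = -2 + ((-4 + 2*3)*(3 - 1*(-1)))/7 = -2 + ((-4 + 6)*(3 + 1))/7 = -2 + (2*4)/7 = -2 + (⅐)*8 = -2 + 8/7 = -6/7 ≈ -0.85714)
(o + (m(-5, 5) + 3)²)² = (-6/7 + (0 + 3)²)² = (-6/7 + 3²)² = (-6/7 + 9)² = (57/7)² = 3249/49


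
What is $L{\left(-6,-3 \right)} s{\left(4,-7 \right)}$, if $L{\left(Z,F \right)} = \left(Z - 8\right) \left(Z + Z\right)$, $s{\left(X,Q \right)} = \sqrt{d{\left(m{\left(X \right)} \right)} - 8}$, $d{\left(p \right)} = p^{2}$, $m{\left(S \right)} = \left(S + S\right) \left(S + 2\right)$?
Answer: $336 \sqrt{574} \approx 8050.0$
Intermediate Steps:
$m{\left(S \right)} = 2 S \left(2 + S\right)$
$s{\left(X,Q \right)} = \sqrt{-8 + 4 X^{2} \left(2 + X\right)^{2}}$ ($s{\left(X,Q \right)} = \sqrt{\left(2 X \left(2 + X\right)\right)^{2} - 8} = \sqrt{4 X^{2} \left(2 + X\right)^{2} - 8} = \sqrt{-8 + 4 X^{2} \left(2 + X\right)^{2}}$)
$L{\left(Z,F \right)} = 2 Z \left(-8 + Z\right)$ ($L{\left(Z,F \right)} = \left(-8 + Z\right) 2 Z = 2 Z \left(-8 + Z\right)$)
$L{\left(-6,-3 \right)} s{\left(4,-7 \right)} = 2 \left(-6\right) \left(-8 - 6\right) 2 \sqrt{-2 + 4^{2} \left(2 + 4\right)^{2}} = 2 \left(-6\right) \left(-14\right) 2 \sqrt{-2 + 16 \cdot 6^{2}} = 168 \cdot 2 \sqrt{-2 + 16 \cdot 36} = 168 \cdot 2 \sqrt{-2 + 576} = 168 \cdot 2 \sqrt{574} = 336 \sqrt{574}$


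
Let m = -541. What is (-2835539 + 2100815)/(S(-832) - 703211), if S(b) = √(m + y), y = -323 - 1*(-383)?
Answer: 258332999382/247252855501 + 367362*I*√481/247252855501 ≈ 1.0448 + 3.2586e-5*I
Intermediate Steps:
y = 60 (y = -323 + 383 = 60)
S(b) = I*√481 (S(b) = √(-541 + 60) = √(-481) = I*√481)
(-2835539 + 2100815)/(S(-832) - 703211) = (-2835539 + 2100815)/(I*√481 - 703211) = -734724/(-703211 + I*√481)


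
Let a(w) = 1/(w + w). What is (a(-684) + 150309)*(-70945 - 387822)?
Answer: -94332914257337/1368 ≈ -6.8957e+10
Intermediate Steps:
a(w) = 1/(2*w)
(a(-684) + 150309)*(-70945 - 387822) = ((½)/(-684) + 150309)*(-70945 - 387822) = ((½)*(-1/684) + 150309)*(-458767) = (-1/1368 + 150309)*(-458767) = (205622711/1368)*(-458767) = -94332914257337/1368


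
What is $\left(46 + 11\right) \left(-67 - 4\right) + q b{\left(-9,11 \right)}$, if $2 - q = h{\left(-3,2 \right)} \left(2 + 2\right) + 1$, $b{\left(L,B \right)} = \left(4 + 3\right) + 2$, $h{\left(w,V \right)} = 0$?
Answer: $-4038$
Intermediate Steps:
$b{\left(L,B \right)} = 9$ ($b{\left(L,B \right)} = 7 + 2 = 9$)
$q = 1$ ($q = 2 - \left(0 \left(2 + 2\right) + 1\right) = 2 - \left(0 \cdot 4 + 1\right) = 2 - \left(0 + 1\right) = 2 - 1 = 1$)
$\left(46 + 11\right) \left(-67 - 4\right) + q b{\left(-9,11 \right)} = \left(46 + 11\right) \left(-67 - 4\right) + 1 \cdot 9 = 57 \left(-71\right) + 9 = -4047 + 9 = -4038$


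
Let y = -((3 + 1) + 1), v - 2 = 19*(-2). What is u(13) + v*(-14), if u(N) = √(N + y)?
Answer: 504 + 2*√2 ≈ 506.83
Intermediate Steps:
v = -36 (v = 2 + 19*(-2) = 2 - 38 = -36)
y = -5 (y = -(4 + 1) = -1*5 = -5)
u(N) = √(-5 + N) (u(N) = √(N - 5) = √(-5 + N))
u(13) + v*(-14) = √(-5 + 13) - 36*(-14) = √8 + 504 = 2*√2 + 504 = 504 + 2*√2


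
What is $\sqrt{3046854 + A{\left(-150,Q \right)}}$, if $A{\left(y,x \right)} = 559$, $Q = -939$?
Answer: $\sqrt{3047413} \approx 1745.7$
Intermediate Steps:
$\sqrt{3046854 + A{\left(-150,Q \right)}} = \sqrt{3046854 + 559} = \sqrt{3047413}$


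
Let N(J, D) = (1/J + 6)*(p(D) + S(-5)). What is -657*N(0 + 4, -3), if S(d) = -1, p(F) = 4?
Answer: -49275/4 ≈ -12319.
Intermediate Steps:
N(J, D) = 18 + 3/J (N(J, D) = (1/J + 6)*(4 - 1) = (6 + 1/J)*3 = 18 + 3/J)
-657*N(0 + 4, -3) = -657*(18 + 3/(0 + 4)) = -657*(18 + 3/4) = -657*(18 + 3*(¼)) = -657*(18 + ¾) = -657*75/4 = -49275/4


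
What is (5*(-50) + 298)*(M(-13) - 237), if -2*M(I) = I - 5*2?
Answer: -10824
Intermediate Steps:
M(I) = 5 - I/2 (M(I) = -(I - 5*2)/2 = -(I - 10)/2 = -(-10 + I)/2 = 5 - I/2)
(5*(-50) + 298)*(M(-13) - 237) = (5*(-50) + 298)*((5 - ½*(-13)) - 237) = (-250 + 298)*((5 + 13/2) - 237) = 48*(23/2 - 237) = 48*(-451/2) = -10824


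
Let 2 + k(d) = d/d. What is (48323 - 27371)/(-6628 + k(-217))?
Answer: -20952/6629 ≈ -3.1607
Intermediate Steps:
k(d) = -1 (k(d) = -2 + d/d = -2 + 1 = -1)
(48323 - 27371)/(-6628 + k(-217)) = (48323 - 27371)/(-6628 - 1) = 20952/(-6629) = 20952*(-1/6629) = -20952/6629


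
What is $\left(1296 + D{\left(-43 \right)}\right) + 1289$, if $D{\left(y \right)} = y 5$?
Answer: $2370$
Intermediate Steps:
$D{\left(y \right)} = 5 y$
$\left(1296 + D{\left(-43 \right)}\right) + 1289 = \left(1296 + 5 \left(-43\right)\right) + 1289 = \left(1296 - 215\right) + 1289 = 1081 + 1289 = 2370$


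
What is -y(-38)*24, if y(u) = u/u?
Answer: -24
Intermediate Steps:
y(u) = 1
-y(-38)*24 = -1*1*24 = -1*24 = -24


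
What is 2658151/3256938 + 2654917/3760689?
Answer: 6214459763395/4082776970094 ≈ 1.5221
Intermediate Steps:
2658151/3256938 + 2654917/3760689 = 6214459763395/4082776970094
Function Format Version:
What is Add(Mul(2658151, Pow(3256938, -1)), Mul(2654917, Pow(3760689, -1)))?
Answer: Rational(6214459763395, 4082776970094) ≈ 1.5221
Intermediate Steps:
Add(Mul(2658151, Pow(3256938, -1)), Mul(2654917, Pow(3760689, -1))) = Add(Mul(2658151, Rational(1, 3256938)), Mul(2654917, Rational(1, 3760689))) = Add(Rational(2658151, 3256938), Rational(2654917, 3760689)) = Rational(6214459763395, 4082776970094)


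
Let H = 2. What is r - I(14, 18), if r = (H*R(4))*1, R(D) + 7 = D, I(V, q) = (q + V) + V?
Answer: -52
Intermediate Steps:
I(V, q) = q + 2*V (I(V, q) = (V + q) + V = q + 2*V)
R(D) = -7 + D
r = -6 (r = (2*(-7 + 4))*1 = (2*(-3))*1 = -6*1 = -6)
r - I(14, 18) = -6 - (18 + 2*14) = -6 - (18 + 28) = -6 - 1*46 = -6 - 46 = -52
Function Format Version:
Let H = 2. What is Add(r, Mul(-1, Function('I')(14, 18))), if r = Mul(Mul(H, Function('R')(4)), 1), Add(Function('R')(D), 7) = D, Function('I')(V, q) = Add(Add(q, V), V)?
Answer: -52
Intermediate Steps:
Function('I')(V, q) = Add(q, Mul(2, V)) (Function('I')(V, q) = Add(Add(V, q), V) = Add(q, Mul(2, V)))
Function('R')(D) = Add(-7, D)
r = -6 (r = Mul(Mul(2, Add(-7, 4)), 1) = Mul(Mul(2, -3), 1) = Mul(-6, 1) = -6)
Add(r, Mul(-1, Function('I')(14, 18))) = Add(-6, Mul(-1, Add(18, Mul(2, 14)))) = Add(-6, Mul(-1, Add(18, 28))) = Add(-6, Mul(-1, 46)) = Add(-6, -46) = -52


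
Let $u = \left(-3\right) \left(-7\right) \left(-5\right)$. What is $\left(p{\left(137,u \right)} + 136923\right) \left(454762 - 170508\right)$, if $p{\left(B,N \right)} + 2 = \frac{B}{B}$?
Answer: $38920626188$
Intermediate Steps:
$u = -105$ ($u = 21 \left(-5\right) = -105$)
$p{\left(B,N \right)} = -1$ ($p{\left(B,N \right)} = -2 + \frac{B}{B} = -2 + 1 = -1$)
$\left(p{\left(137,u \right)} + 136923\right) \left(454762 - 170508\right) = \left(-1 + 136923\right) \left(454762 - 170508\right) = 136922 \cdot 284254 = 38920626188$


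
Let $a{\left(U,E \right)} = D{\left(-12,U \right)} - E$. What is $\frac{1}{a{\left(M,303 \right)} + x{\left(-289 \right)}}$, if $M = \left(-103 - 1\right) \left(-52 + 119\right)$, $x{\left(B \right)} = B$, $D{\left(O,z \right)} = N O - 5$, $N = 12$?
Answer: $- \frac{1}{741} \approx -0.0013495$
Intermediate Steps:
$D{\left(O,z \right)} = -5 + 12 O$ ($D{\left(O,z \right)} = 12 O - 5 = -5 + 12 O$)
$M = -6968$ ($M = \left(-104\right) 67 = -6968$)
$a{\left(U,E \right)} = -149 - E$ ($a{\left(U,E \right)} = \left(-5 + 12 \left(-12\right)\right) - E = \left(-5 - 144\right) - E = -149 - E$)
$\frac{1}{a{\left(M,303 \right)} + x{\left(-289 \right)}} = \frac{1}{\left(-149 - 303\right) - 289} = \frac{1}{-452 - 289} = \frac{1}{-741} = - \frac{1}{741}$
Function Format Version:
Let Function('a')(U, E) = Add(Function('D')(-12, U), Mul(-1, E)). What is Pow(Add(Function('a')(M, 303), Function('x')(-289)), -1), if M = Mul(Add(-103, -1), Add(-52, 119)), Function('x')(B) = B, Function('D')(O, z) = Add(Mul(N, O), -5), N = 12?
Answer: Rational(-1, 741) ≈ -0.0013495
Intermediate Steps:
Function('D')(O, z) = Add(-5, Mul(12, O)) (Function('D')(O, z) = Add(Mul(12, O), -5) = Add(-5, Mul(12, O)))
M = -6968 (M = Mul(-104, 67) = -6968)
Function('a')(U, E) = Add(-149, Mul(-1, E)) (Function('a')(U, E) = Add(Add(-5, Mul(12, -12)), Mul(-1, E)) = Add(Add(-5, -144), Mul(-1, E)) = Add(-149, Mul(-1, E)))
Pow(Add(Function('a')(M, 303), Function('x')(-289)), -1) = Pow(Add(Add(-149, Mul(-1, 303)), -289), -1) = Pow(Add(Add(-149, -303), -289), -1) = Pow(Add(-452, -289), -1) = Pow(-741, -1) = Rational(-1, 741)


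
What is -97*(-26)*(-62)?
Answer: -156364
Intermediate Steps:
-97*(-26)*(-62) = 2522*(-62) = -156364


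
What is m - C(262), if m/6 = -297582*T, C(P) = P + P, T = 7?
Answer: -12498968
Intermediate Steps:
C(P) = 2*P
m = -12498444 (m = 6*(-297582*7) = 6*(-2083074) = -12498444)
m - C(262) = -12498444 - 2*262 = -12498444 - 1*524 = -12498444 - 524 = -12498968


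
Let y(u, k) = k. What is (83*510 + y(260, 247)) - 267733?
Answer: -225156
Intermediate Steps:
(83*510 + y(260, 247)) - 267733 = (83*510 + 247) - 267733 = (42330 + 247) - 267733 = 42577 - 267733 = -225156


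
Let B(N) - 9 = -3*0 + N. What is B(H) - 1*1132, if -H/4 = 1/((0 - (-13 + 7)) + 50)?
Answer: -15723/14 ≈ -1123.1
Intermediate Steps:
H = -1/14 (H = -4/((0 - (-13 + 7)) + 50) = -4/((0 - 1*(-6)) + 50) = -4/((0 + 6) + 50) = -4/(6 + 50) = -4/56 = -4*1/56 = -1/14 ≈ -0.071429)
B(N) = 9 + N (B(N) = 9 + (-3*0 + N) = 9 + (0 + N) = 9 + N)
B(H) - 1*1132 = (9 - 1/14) - 1*1132 = 125/14 - 1132 = -15723/14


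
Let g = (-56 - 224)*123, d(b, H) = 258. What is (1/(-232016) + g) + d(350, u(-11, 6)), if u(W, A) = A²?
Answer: -7930770913/232016 ≈ -34182.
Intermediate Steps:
g = -34440 (g = -280*123 = -34440)
(1/(-232016) + g) + d(350, u(-11, 6)) = (1/(-232016) - 34440) + 258 = (-1/232016 - 34440) + 258 = -7990631041/232016 + 258 = -7930770913/232016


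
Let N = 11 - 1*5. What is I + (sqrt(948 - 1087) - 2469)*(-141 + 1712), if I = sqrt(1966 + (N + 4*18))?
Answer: -3878799 + 2*sqrt(511) + 1571*I*sqrt(139) ≈ -3.8788e+6 + 18522.0*I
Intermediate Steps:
N = 6 (N = 11 - 5 = 6)
I = 2*sqrt(511) (I = sqrt(1966 + (6 + 4*18)) = sqrt(1966 + (6 + 72)) = sqrt(1966 + 78) = sqrt(2044) = 2*sqrt(511) ≈ 45.211)
I + (sqrt(948 - 1087) - 2469)*(-141 + 1712) = 2*sqrt(511) + (sqrt(948 - 1087) - 2469)*(-141 + 1712) = 2*sqrt(511) + (sqrt(-139) - 2469)*1571 = 2*sqrt(511) + (I*sqrt(139) - 2469)*1571 = 2*sqrt(511) + (-2469 + I*sqrt(139))*1571 = 2*sqrt(511) + (-3878799 + 1571*I*sqrt(139)) = -3878799 + 2*sqrt(511) + 1571*I*sqrt(139)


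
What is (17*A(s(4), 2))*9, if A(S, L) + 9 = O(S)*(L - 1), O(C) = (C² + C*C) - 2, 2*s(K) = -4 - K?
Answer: 3213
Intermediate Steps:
s(K) = -2 - K/2 (s(K) = (-4 - K)/2 = -2 - K/2)
O(C) = -2 + 2*C² (O(C) = (C² + C²) - 2 = 2*C² - 2 = -2 + 2*C²)
A(S, L) = -9 + (-1 + L)*(-2 + 2*S²) (A(S, L) = -9 + (-2 + 2*S²)*(L - 1) = -9 + (-2 + 2*S²)*(-1 + L) = -9 + (-1 + L)*(-2 + 2*S²))
(17*A(s(4), 2))*9 = (17*(-7 - 2*(-2 - ½*4)² + 2*2*(-1 + (-2 - ½*4)²)))*9 = (17*(-7 - 2*(-2 - 2)² + 2*2*(-1 + (-2 - 2)²)))*9 = (17*(-7 - 2*(-4)² + 2*2*(-1 + (-4)²)))*9 = (17*(-7 - 2*16 + 2*2*(-1 + 16)))*9 = (17*(-7 - 32 + 2*2*15))*9 = (17*(-7 - 32 + 60))*9 = (17*21)*9 = 357*9 = 3213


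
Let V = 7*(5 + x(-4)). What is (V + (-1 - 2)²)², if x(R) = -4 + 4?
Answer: 1936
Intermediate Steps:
x(R) = 0
V = 35 (V = 7*(5 + 0) = 7*5 = 35)
(V + (-1 - 2)²)² = (35 + (-1 - 2)²)² = (35 + (-3)²)² = (35 + 9)² = 44² = 1936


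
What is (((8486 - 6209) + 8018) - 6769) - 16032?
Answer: -12506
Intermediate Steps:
(((8486 - 6209) + 8018) - 6769) - 16032 = ((2277 + 8018) - 6769) - 16032 = (10295 - 6769) - 16032 = 3526 - 16032 = -12506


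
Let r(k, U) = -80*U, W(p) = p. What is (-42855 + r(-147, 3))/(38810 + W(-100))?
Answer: -8619/7742 ≈ -1.1133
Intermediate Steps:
(-42855 + r(-147, 3))/(38810 + W(-100)) = (-42855 - 80*3)/(38810 - 100) = (-42855 - 240)/38710 = -43095*1/38710 = -8619/7742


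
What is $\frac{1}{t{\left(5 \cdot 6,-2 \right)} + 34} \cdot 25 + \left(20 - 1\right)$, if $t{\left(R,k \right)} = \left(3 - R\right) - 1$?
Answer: $\frac{139}{6} \approx 23.167$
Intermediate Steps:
$t{\left(R,k \right)} = 2 - R$ ($t{\left(R,k \right)} = \left(3 - R\right) - 1 = 2 - R$)
$\frac{1}{t{\left(5 \cdot 6,-2 \right)} + 34} \cdot 25 + \left(20 - 1\right) = \frac{1}{\left(2 - 5 \cdot 6\right) + 34} \cdot 25 + \left(20 - 1\right) = \frac{1}{\left(2 - 30\right) + 34} \cdot 25 + \left(20 - 1\right) = \frac{1}{\left(2 - 30\right) + 34} \cdot 25 + 19 = \frac{1}{-28 + 34} \cdot 25 + 19 = \frac{1}{6} \cdot 25 + 19 = \frac{25}{6} + 19 = \frac{139}{6}$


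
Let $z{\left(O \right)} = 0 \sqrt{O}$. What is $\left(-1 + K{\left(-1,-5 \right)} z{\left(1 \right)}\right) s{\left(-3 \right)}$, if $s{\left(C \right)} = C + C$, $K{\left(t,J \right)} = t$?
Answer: $6$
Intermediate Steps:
$s{\left(C \right)} = 2 C$
$z{\left(O \right)} = 0$
$\left(-1 + K{\left(-1,-5 \right)} z{\left(1 \right)}\right) s{\left(-3 \right)} = \left(-1 - 0\right) 2 \left(-3\right) = \left(-1 + 0\right) \left(-6\right) = \left(-1\right) \left(-6\right) = 6$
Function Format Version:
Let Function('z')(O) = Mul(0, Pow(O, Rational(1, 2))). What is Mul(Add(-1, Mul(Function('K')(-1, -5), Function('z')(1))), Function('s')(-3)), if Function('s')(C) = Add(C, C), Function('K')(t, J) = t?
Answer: 6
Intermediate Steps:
Function('s')(C) = Mul(2, C)
Function('z')(O) = 0
Mul(Add(-1, Mul(Function('K')(-1, -5), Function('z')(1))), Function('s')(-3)) = Mul(Add(-1, Mul(-1, 0)), Mul(2, -3)) = Mul(Add(-1, 0), -6) = Mul(-1, -6) = 6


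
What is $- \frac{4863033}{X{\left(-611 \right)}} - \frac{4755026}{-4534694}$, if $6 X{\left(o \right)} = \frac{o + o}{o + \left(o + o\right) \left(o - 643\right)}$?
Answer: $\frac{1928556383190988}{52729} \approx 3.6575 \cdot 10^{10}$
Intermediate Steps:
$X{\left(o \right)} = \frac{o}{3 \left(o + 2 o \left(-643 + o\right)\right)}$ ($X{\left(o \right)} = \frac{\left(o + o\right) \frac{1}{o + \left(o + o\right) \left(o - 643\right)}}{6} = \frac{2 o \frac{1}{o + 2 o \left(-643 + o\right)}}{6} = \frac{o}{3 \left(o + 2 o \left(-643 + o\right)\right)}$)
$- \frac{4863033}{X{\left(-611 \right)}} - \frac{4755026}{-4534694} = - \frac{4863033}{\frac{1}{3} \frac{1}{-1285 + 2 \left(-611\right)}} - \frac{4755026}{-4534694} = - \frac{4863033}{\frac{1}{3} \frac{1}{-1285 - 1222}} - - \frac{55291}{52729} = - \frac{4863033}{\frac{1}{3} \frac{1}{-2507}} + \frac{55291}{52729} = - \frac{4863033}{\frac{1}{3} \left(- \frac{1}{2507}\right)} + \frac{55291}{52729} = - \frac{4863033}{- \frac{1}{7521}} + \frac{55291}{52729} = \left(-4863033\right) \left(-7521\right) + \frac{55291}{52729} = 36574871193 + \frac{55291}{52729} = \frac{1928556383190988}{52729}$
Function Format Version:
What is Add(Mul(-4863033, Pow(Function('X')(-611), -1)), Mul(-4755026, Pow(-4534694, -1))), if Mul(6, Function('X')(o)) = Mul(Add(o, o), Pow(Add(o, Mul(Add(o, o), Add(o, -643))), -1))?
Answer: Rational(1928556383190988, 52729) ≈ 3.6575e+10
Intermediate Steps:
Function('X')(o) = Mul(Rational(1, 3), o, Pow(Add(o, Mul(2, o, Add(-643, o))), -1)) (Function('X')(o) = Mul(Rational(1, 6), Mul(Add(o, o), Pow(Add(o, Mul(Add(o, o), Add(o, -643))), -1))) = Mul(Rational(1, 6), Mul(Mul(2, o), Pow(Add(o, Mul(Mul(2, o), Add(-643, o))), -1))) = Mul(Rational(1, 6), Mul(Mul(2, o), Pow(Add(o, Mul(2, o, Add(-643, o))), -1))) = Mul(Rational(1, 6), Mul(2, o, Pow(Add(o, Mul(2, o, Add(-643, o))), -1))) = Mul(Rational(1, 3), o, Pow(Add(o, Mul(2, o, Add(-643, o))), -1)))
Add(Mul(-4863033, Pow(Function('X')(-611), -1)), Mul(-4755026, Pow(-4534694, -1))) = Add(Mul(-4863033, Pow(Mul(Rational(1, 3), Pow(Add(-1285, Mul(2, -611)), -1)), -1)), Mul(-4755026, Pow(-4534694, -1))) = Add(Mul(-4863033, Pow(Mul(Rational(1, 3), Pow(Add(-1285, -1222), -1)), -1)), Mul(-4755026, Rational(-1, 4534694))) = Add(Mul(-4863033, Pow(Mul(Rational(1, 3), Pow(-2507, -1)), -1)), Rational(55291, 52729)) = Add(Mul(-4863033, Pow(Mul(Rational(1, 3), Rational(-1, 2507)), -1)), Rational(55291, 52729)) = Add(Mul(-4863033, Pow(Rational(-1, 7521), -1)), Rational(55291, 52729)) = Add(Mul(-4863033, -7521), Rational(55291, 52729)) = Add(36574871193, Rational(55291, 52729)) = Rational(1928556383190988, 52729)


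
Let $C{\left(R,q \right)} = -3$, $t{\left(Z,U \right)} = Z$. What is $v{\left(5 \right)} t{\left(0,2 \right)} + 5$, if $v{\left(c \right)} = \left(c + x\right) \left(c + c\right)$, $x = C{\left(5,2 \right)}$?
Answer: $5$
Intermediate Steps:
$x = -3$
$v{\left(c \right)} = 2 c \left(-3 + c\right)$ ($v{\left(c \right)} = \left(c - 3\right) \left(c + c\right) = \left(-3 + c\right) 2 c = 2 c \left(-3 + c\right)$)
$v{\left(5 \right)} t{\left(0,2 \right)} + 5 = 2 \cdot 5 \left(-3 + 5\right) 0 + 5 = 2 \cdot 5 \cdot 2 \cdot 0 + 5 = 20 \cdot 0 + 5 = 0 + 5 = 5$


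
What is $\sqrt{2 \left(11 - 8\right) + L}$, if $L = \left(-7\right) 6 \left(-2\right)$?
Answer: $3 \sqrt{10} \approx 9.4868$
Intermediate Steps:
$L = 84$ ($L = \left(-42\right) \left(-2\right) = 84$)
$\sqrt{2 \left(11 - 8\right) + L} = \sqrt{2 \left(11 - 8\right) + 84} = \sqrt{2 \cdot 3 + 84} = \sqrt{6 + 84} = \sqrt{90} = 3 \sqrt{10}$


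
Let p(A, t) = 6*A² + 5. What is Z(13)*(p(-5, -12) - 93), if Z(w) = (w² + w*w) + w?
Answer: 21762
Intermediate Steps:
p(A, t) = 5 + 6*A²
Z(w) = w + 2*w² (Z(w) = (w² + w²) + w = 2*w² + w = w + 2*w²)
Z(13)*(p(-5, -12) - 93) = (13*(1 + 2*13))*((5 + 6*(-5)²) - 93) = (13*(1 + 26))*((5 + 6*25) - 93) = (13*27)*((5 + 150) - 93) = 351*(155 - 93) = 351*62 = 21762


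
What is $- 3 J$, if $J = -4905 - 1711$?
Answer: $19848$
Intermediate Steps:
$J = -6616$
$- 3 J = \left(-3\right) \left(-6616\right) = 19848$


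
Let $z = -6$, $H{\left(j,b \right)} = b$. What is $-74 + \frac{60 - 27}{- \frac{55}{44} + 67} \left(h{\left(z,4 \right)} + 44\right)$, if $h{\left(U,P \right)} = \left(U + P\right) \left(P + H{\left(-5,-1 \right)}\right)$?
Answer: $- \frac{14446}{263} \approx -54.928$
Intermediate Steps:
$h{\left(U,P \right)} = \left(-1 + P\right) \left(P + U\right)$ ($h{\left(U,P \right)} = \left(U + P\right) \left(P - 1\right) = \left(P + U\right) \left(-1 + P\right) = \left(-1 + P\right) \left(P + U\right)$)
$-74 + \frac{60 - 27}{- \frac{55}{44} + 67} \left(h{\left(z,4 \right)} + 44\right) = -74 + \frac{60 - 27}{- \frac{55}{44} + 67} \left(\left(4^{2} - 4 - -6 + 4 \left(-6\right)\right) + 44\right) = -74 + \frac{33}{\left(-55\right) \frac{1}{44} + 67} \left(\left(16 - 4 + 6 - 24\right) + 44\right) = -74 + \frac{33}{- \frac{5}{4} + 67} \left(-6 + 44\right) = -74 + \frac{33}{\frac{263}{4}} \cdot 38 = -74 + 33 \cdot \frac{4}{263} \cdot 38 = -74 + \frac{132}{263} \cdot 38 = -74 + \frac{5016}{263} = - \frac{14446}{263}$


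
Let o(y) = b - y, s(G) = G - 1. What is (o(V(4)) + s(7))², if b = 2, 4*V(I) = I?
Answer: 49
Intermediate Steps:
V(I) = I/4
s(G) = -1 + G
o(y) = 2 - y
(o(V(4)) + s(7))² = ((2 - 4/4) + (-1 + 7))² = ((2 - 1*1) + 6)² = ((2 - 1) + 6)² = (1 + 6)² = 7² = 49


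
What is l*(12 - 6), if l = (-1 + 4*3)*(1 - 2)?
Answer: -66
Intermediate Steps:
l = -11 (l = (-1 + 12)*(-1) = 11*(-1) = -11)
l*(12 - 6) = -11*(12 - 6) = -11*6 = -66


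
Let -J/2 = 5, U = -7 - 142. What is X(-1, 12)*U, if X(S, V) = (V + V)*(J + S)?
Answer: 39336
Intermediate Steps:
U = -149
J = -10 (J = -2*5 = -10)
X(S, V) = 2*V*(-10 + S) (X(S, V) = (V + V)*(-10 + S) = (2*V)*(-10 + S) = 2*V*(-10 + S))
X(-1, 12)*U = (2*12*(-10 - 1))*(-149) = (2*12*(-11))*(-149) = -264*(-149) = 39336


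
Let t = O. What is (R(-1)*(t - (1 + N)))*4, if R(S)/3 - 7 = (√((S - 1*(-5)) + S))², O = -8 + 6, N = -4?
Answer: 120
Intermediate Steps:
O = -2
t = -2
R(S) = 36 + 6*S (R(S) = 21 + 3*(√((S - 1*(-5)) + S))² = 21 + 3*(√((S + 5) + S))² = 21 + 3*(√((5 + S) + S))² = 21 + 3*(√(5 + 2*S))² = 21 + 3*(5 + 2*S) = 21 + (15 + 6*S) = 36 + 6*S)
(R(-1)*(t - (1 + N)))*4 = ((36 + 6*(-1))*(-2 - (1 - 4)))*4 = ((36 - 6)*(-2 - 1*(-3)))*4 = (30*(-2 + 3))*4 = (30*1)*4 = 30*4 = 120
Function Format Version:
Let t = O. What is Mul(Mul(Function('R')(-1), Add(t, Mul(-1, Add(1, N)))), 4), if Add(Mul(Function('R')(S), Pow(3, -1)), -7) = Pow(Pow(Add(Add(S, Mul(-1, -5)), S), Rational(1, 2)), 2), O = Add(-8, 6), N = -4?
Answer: 120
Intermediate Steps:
O = -2
t = -2
Function('R')(S) = Add(36, Mul(6, S)) (Function('R')(S) = Add(21, Mul(3, Pow(Pow(Add(Add(S, Mul(-1, -5)), S), Rational(1, 2)), 2))) = Add(21, Mul(3, Pow(Pow(Add(Add(S, 5), S), Rational(1, 2)), 2))) = Add(21, Mul(3, Pow(Pow(Add(Add(5, S), S), Rational(1, 2)), 2))) = Add(21, Mul(3, Pow(Pow(Add(5, Mul(2, S)), Rational(1, 2)), 2))) = Add(21, Mul(3, Add(5, Mul(2, S)))) = Add(21, Add(15, Mul(6, S))) = Add(36, Mul(6, S)))
Mul(Mul(Function('R')(-1), Add(t, Mul(-1, Add(1, N)))), 4) = Mul(Mul(Add(36, Mul(6, -1)), Add(-2, Mul(-1, Add(1, -4)))), 4) = Mul(Mul(Add(36, -6), Add(-2, Mul(-1, -3))), 4) = Mul(Mul(30, Add(-2, 3)), 4) = Mul(Mul(30, 1), 4) = Mul(30, 4) = 120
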